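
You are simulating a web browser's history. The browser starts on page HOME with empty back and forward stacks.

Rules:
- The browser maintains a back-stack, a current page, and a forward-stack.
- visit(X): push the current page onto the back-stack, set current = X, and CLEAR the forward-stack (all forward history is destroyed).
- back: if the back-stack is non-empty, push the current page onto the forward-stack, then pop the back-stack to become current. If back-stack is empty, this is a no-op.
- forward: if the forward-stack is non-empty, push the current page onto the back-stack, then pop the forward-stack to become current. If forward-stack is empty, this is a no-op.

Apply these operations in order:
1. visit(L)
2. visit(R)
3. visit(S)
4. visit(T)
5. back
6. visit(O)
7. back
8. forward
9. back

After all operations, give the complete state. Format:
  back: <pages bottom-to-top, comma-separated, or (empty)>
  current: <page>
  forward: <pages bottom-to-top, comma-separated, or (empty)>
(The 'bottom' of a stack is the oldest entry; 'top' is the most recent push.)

Answer: back: HOME,L,R
current: S
forward: O

Derivation:
After 1 (visit(L)): cur=L back=1 fwd=0
After 2 (visit(R)): cur=R back=2 fwd=0
After 3 (visit(S)): cur=S back=3 fwd=0
After 4 (visit(T)): cur=T back=4 fwd=0
After 5 (back): cur=S back=3 fwd=1
After 6 (visit(O)): cur=O back=4 fwd=0
After 7 (back): cur=S back=3 fwd=1
After 8 (forward): cur=O back=4 fwd=0
After 9 (back): cur=S back=3 fwd=1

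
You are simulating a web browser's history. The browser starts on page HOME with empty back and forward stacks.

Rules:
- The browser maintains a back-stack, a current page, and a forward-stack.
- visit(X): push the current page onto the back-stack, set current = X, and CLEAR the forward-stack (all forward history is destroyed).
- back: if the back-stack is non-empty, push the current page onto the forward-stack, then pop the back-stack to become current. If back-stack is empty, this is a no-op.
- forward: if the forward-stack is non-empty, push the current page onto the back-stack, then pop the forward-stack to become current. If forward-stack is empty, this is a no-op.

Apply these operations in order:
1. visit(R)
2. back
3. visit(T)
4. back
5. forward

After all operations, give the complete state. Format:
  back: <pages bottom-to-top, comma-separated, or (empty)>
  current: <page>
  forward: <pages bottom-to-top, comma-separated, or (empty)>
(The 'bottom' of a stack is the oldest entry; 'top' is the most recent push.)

Answer: back: HOME
current: T
forward: (empty)

Derivation:
After 1 (visit(R)): cur=R back=1 fwd=0
After 2 (back): cur=HOME back=0 fwd=1
After 3 (visit(T)): cur=T back=1 fwd=0
After 4 (back): cur=HOME back=0 fwd=1
After 5 (forward): cur=T back=1 fwd=0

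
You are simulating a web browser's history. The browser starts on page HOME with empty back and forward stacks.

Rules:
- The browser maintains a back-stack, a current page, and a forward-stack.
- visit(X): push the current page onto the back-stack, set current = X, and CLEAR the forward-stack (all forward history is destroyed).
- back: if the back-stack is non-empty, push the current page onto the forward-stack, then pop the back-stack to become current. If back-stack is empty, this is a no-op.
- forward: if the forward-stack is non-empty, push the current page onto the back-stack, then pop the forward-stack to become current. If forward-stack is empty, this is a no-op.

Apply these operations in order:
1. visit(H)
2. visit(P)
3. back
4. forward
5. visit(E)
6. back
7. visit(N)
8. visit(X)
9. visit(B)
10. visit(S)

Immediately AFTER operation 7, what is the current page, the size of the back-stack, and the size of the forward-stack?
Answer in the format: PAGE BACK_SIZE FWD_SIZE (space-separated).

After 1 (visit(H)): cur=H back=1 fwd=0
After 2 (visit(P)): cur=P back=2 fwd=0
After 3 (back): cur=H back=1 fwd=1
After 4 (forward): cur=P back=2 fwd=0
After 5 (visit(E)): cur=E back=3 fwd=0
After 6 (back): cur=P back=2 fwd=1
After 7 (visit(N)): cur=N back=3 fwd=0

N 3 0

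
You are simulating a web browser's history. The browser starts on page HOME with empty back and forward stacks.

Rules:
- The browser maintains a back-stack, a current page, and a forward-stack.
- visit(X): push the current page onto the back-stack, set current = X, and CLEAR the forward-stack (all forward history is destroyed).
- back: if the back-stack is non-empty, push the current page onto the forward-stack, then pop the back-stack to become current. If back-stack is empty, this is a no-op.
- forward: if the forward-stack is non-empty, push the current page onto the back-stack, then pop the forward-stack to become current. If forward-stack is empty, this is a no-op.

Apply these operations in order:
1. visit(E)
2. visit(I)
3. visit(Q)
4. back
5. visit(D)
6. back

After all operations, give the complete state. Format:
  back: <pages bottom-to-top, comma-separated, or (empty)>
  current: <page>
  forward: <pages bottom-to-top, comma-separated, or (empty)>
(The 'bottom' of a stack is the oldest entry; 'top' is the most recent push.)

Answer: back: HOME,E
current: I
forward: D

Derivation:
After 1 (visit(E)): cur=E back=1 fwd=0
After 2 (visit(I)): cur=I back=2 fwd=0
After 3 (visit(Q)): cur=Q back=3 fwd=0
After 4 (back): cur=I back=2 fwd=1
After 5 (visit(D)): cur=D back=3 fwd=0
After 6 (back): cur=I back=2 fwd=1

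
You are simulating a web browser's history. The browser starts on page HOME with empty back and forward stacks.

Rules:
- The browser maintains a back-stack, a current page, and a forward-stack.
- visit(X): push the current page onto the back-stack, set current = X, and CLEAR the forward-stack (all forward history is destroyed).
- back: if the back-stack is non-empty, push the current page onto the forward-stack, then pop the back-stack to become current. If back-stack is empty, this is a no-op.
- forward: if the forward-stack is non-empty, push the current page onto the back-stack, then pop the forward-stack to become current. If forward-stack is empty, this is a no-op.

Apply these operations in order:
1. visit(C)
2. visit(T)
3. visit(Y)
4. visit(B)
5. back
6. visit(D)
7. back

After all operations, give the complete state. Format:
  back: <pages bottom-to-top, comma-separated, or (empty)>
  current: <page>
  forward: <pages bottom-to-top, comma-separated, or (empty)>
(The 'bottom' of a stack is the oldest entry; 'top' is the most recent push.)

After 1 (visit(C)): cur=C back=1 fwd=0
After 2 (visit(T)): cur=T back=2 fwd=0
After 3 (visit(Y)): cur=Y back=3 fwd=0
After 4 (visit(B)): cur=B back=4 fwd=0
After 5 (back): cur=Y back=3 fwd=1
After 6 (visit(D)): cur=D back=4 fwd=0
After 7 (back): cur=Y back=3 fwd=1

Answer: back: HOME,C,T
current: Y
forward: D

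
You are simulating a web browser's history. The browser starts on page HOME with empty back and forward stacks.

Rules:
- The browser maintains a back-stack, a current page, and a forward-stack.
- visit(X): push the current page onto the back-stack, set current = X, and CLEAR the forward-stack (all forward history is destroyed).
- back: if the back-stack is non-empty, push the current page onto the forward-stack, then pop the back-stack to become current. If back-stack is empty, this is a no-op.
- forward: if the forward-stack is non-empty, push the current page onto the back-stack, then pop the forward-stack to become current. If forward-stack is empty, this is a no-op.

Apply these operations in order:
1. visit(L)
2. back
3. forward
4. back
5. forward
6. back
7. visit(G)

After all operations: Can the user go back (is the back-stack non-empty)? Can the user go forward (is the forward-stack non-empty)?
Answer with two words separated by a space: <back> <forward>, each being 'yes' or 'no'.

After 1 (visit(L)): cur=L back=1 fwd=0
After 2 (back): cur=HOME back=0 fwd=1
After 3 (forward): cur=L back=1 fwd=0
After 4 (back): cur=HOME back=0 fwd=1
After 5 (forward): cur=L back=1 fwd=0
After 6 (back): cur=HOME back=0 fwd=1
After 7 (visit(G)): cur=G back=1 fwd=0

Answer: yes no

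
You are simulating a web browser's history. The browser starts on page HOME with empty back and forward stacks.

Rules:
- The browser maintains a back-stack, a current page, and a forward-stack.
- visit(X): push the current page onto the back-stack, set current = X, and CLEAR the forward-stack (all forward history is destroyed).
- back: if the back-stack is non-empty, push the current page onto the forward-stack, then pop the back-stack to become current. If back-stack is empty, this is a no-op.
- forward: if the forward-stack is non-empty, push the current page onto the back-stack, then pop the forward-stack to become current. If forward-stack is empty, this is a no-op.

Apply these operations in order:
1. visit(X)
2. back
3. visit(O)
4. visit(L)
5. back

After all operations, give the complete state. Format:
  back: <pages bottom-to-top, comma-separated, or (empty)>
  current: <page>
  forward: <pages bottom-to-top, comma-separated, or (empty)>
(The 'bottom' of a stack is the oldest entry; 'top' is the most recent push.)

After 1 (visit(X)): cur=X back=1 fwd=0
After 2 (back): cur=HOME back=0 fwd=1
After 3 (visit(O)): cur=O back=1 fwd=0
After 4 (visit(L)): cur=L back=2 fwd=0
After 5 (back): cur=O back=1 fwd=1

Answer: back: HOME
current: O
forward: L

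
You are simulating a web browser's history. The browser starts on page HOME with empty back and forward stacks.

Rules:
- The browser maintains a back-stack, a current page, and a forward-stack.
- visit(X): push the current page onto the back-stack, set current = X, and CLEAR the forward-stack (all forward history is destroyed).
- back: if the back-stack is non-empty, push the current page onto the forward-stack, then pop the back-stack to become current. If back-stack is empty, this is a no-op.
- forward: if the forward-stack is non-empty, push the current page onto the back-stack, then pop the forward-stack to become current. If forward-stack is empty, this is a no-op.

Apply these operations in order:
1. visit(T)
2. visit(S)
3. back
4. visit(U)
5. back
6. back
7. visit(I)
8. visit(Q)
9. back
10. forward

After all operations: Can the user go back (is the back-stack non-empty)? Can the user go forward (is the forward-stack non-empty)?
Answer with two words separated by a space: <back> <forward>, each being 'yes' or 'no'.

After 1 (visit(T)): cur=T back=1 fwd=0
After 2 (visit(S)): cur=S back=2 fwd=0
After 3 (back): cur=T back=1 fwd=1
After 4 (visit(U)): cur=U back=2 fwd=0
After 5 (back): cur=T back=1 fwd=1
After 6 (back): cur=HOME back=0 fwd=2
After 7 (visit(I)): cur=I back=1 fwd=0
After 8 (visit(Q)): cur=Q back=2 fwd=0
After 9 (back): cur=I back=1 fwd=1
After 10 (forward): cur=Q back=2 fwd=0

Answer: yes no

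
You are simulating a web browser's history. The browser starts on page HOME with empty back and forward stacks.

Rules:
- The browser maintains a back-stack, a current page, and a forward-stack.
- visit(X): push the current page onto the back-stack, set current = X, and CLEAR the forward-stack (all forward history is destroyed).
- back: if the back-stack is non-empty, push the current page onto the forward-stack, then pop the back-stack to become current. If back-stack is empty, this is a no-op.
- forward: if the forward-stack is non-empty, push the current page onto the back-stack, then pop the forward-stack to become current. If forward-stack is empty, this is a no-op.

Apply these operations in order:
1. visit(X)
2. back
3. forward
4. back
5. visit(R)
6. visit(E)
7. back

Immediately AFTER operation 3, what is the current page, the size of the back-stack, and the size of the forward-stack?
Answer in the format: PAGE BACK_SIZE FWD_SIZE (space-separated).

After 1 (visit(X)): cur=X back=1 fwd=0
After 2 (back): cur=HOME back=0 fwd=1
After 3 (forward): cur=X back=1 fwd=0

X 1 0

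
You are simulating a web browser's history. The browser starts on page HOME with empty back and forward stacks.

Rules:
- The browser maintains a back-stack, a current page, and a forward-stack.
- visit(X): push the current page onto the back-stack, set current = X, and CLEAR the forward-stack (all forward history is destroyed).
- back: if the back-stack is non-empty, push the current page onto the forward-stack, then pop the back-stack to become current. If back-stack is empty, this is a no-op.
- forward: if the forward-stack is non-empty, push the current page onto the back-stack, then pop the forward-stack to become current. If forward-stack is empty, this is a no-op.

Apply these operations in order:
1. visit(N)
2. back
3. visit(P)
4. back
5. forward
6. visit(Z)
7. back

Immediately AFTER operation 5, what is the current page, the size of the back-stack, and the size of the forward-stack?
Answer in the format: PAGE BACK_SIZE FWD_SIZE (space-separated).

After 1 (visit(N)): cur=N back=1 fwd=0
After 2 (back): cur=HOME back=0 fwd=1
After 3 (visit(P)): cur=P back=1 fwd=0
After 4 (back): cur=HOME back=0 fwd=1
After 5 (forward): cur=P back=1 fwd=0

P 1 0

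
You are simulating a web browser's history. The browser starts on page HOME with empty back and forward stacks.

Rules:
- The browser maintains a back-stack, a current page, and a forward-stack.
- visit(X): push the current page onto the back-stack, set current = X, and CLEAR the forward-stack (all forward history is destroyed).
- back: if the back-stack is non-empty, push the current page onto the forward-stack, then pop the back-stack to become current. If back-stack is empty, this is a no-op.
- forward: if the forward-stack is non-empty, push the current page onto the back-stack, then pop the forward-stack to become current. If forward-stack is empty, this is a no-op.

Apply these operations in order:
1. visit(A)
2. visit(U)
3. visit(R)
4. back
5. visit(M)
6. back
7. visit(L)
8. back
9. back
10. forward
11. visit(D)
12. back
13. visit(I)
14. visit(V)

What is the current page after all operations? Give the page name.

Answer: V

Derivation:
After 1 (visit(A)): cur=A back=1 fwd=0
After 2 (visit(U)): cur=U back=2 fwd=0
After 3 (visit(R)): cur=R back=3 fwd=0
After 4 (back): cur=U back=2 fwd=1
After 5 (visit(M)): cur=M back=3 fwd=0
After 6 (back): cur=U back=2 fwd=1
After 7 (visit(L)): cur=L back=3 fwd=0
After 8 (back): cur=U back=2 fwd=1
After 9 (back): cur=A back=1 fwd=2
After 10 (forward): cur=U back=2 fwd=1
After 11 (visit(D)): cur=D back=3 fwd=0
After 12 (back): cur=U back=2 fwd=1
After 13 (visit(I)): cur=I back=3 fwd=0
After 14 (visit(V)): cur=V back=4 fwd=0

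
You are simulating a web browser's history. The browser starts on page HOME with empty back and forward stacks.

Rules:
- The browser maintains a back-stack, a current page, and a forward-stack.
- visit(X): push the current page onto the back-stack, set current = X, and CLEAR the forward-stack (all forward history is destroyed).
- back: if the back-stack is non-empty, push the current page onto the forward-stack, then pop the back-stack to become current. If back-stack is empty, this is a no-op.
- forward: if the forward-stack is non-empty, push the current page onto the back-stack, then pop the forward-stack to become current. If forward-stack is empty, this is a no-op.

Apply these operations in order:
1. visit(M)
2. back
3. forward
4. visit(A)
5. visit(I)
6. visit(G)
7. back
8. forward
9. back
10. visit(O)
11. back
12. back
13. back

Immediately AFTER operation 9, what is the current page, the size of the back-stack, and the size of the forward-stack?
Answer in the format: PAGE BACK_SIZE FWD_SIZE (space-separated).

After 1 (visit(M)): cur=M back=1 fwd=0
After 2 (back): cur=HOME back=0 fwd=1
After 3 (forward): cur=M back=1 fwd=0
After 4 (visit(A)): cur=A back=2 fwd=0
After 5 (visit(I)): cur=I back=3 fwd=0
After 6 (visit(G)): cur=G back=4 fwd=0
After 7 (back): cur=I back=3 fwd=1
After 8 (forward): cur=G back=4 fwd=0
After 9 (back): cur=I back=3 fwd=1

I 3 1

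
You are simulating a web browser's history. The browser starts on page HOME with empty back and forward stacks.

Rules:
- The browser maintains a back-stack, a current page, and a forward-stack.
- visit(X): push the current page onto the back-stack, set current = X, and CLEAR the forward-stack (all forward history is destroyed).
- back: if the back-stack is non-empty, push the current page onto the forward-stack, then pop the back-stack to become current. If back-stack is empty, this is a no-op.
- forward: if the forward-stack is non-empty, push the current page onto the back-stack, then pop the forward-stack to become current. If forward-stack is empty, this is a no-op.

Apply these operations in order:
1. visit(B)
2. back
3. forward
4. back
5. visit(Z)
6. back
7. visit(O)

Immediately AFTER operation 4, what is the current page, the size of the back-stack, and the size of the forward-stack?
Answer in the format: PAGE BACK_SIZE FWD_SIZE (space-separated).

After 1 (visit(B)): cur=B back=1 fwd=0
After 2 (back): cur=HOME back=0 fwd=1
After 3 (forward): cur=B back=1 fwd=0
After 4 (back): cur=HOME back=0 fwd=1

HOME 0 1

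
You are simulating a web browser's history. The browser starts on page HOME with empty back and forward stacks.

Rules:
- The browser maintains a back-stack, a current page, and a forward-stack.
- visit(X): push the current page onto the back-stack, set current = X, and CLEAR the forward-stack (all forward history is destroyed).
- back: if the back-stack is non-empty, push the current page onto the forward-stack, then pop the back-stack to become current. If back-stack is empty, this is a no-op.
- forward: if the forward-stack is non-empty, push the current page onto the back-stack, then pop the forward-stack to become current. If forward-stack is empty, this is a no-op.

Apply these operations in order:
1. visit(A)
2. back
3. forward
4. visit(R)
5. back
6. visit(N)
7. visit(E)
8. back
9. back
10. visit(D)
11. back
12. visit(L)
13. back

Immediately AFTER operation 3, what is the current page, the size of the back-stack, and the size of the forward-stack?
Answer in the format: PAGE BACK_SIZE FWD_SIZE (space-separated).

After 1 (visit(A)): cur=A back=1 fwd=0
After 2 (back): cur=HOME back=0 fwd=1
After 3 (forward): cur=A back=1 fwd=0

A 1 0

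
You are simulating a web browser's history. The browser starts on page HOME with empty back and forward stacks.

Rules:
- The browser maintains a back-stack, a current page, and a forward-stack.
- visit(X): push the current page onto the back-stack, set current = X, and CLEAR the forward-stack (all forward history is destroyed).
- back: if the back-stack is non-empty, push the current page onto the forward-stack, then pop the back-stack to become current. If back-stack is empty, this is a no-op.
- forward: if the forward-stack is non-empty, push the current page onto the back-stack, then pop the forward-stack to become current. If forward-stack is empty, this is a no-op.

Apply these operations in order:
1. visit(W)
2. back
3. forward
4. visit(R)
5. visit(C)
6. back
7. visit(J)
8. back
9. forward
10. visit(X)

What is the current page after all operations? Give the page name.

Answer: X

Derivation:
After 1 (visit(W)): cur=W back=1 fwd=0
After 2 (back): cur=HOME back=0 fwd=1
After 3 (forward): cur=W back=1 fwd=0
After 4 (visit(R)): cur=R back=2 fwd=0
After 5 (visit(C)): cur=C back=3 fwd=0
After 6 (back): cur=R back=2 fwd=1
After 7 (visit(J)): cur=J back=3 fwd=0
After 8 (back): cur=R back=2 fwd=1
After 9 (forward): cur=J back=3 fwd=0
After 10 (visit(X)): cur=X back=4 fwd=0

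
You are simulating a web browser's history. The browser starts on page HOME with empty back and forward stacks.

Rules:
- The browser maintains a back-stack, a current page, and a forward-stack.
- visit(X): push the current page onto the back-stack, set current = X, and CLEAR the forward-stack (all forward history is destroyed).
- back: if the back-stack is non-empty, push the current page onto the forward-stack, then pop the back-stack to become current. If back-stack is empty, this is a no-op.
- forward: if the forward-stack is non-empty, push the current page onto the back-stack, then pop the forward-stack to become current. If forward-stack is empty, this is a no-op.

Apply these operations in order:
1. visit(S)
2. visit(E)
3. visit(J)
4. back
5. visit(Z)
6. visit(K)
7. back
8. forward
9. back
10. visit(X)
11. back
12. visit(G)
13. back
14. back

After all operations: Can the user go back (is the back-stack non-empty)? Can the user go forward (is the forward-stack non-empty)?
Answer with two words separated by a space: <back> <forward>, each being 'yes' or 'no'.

After 1 (visit(S)): cur=S back=1 fwd=0
After 2 (visit(E)): cur=E back=2 fwd=0
After 3 (visit(J)): cur=J back=3 fwd=0
After 4 (back): cur=E back=2 fwd=1
After 5 (visit(Z)): cur=Z back=3 fwd=0
After 6 (visit(K)): cur=K back=4 fwd=0
After 7 (back): cur=Z back=3 fwd=1
After 8 (forward): cur=K back=4 fwd=0
After 9 (back): cur=Z back=3 fwd=1
After 10 (visit(X)): cur=X back=4 fwd=0
After 11 (back): cur=Z back=3 fwd=1
After 12 (visit(G)): cur=G back=4 fwd=0
After 13 (back): cur=Z back=3 fwd=1
After 14 (back): cur=E back=2 fwd=2

Answer: yes yes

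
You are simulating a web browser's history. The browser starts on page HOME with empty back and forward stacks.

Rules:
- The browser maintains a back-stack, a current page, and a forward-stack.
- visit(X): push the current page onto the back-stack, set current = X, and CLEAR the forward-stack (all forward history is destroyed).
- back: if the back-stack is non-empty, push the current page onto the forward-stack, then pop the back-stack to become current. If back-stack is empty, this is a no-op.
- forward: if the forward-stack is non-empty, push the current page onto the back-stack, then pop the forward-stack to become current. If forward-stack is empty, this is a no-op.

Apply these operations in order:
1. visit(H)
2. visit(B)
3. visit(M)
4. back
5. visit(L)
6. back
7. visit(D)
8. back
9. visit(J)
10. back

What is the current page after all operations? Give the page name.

After 1 (visit(H)): cur=H back=1 fwd=0
After 2 (visit(B)): cur=B back=2 fwd=0
After 3 (visit(M)): cur=M back=3 fwd=0
After 4 (back): cur=B back=2 fwd=1
After 5 (visit(L)): cur=L back=3 fwd=0
After 6 (back): cur=B back=2 fwd=1
After 7 (visit(D)): cur=D back=3 fwd=0
After 8 (back): cur=B back=2 fwd=1
After 9 (visit(J)): cur=J back=3 fwd=0
After 10 (back): cur=B back=2 fwd=1

Answer: B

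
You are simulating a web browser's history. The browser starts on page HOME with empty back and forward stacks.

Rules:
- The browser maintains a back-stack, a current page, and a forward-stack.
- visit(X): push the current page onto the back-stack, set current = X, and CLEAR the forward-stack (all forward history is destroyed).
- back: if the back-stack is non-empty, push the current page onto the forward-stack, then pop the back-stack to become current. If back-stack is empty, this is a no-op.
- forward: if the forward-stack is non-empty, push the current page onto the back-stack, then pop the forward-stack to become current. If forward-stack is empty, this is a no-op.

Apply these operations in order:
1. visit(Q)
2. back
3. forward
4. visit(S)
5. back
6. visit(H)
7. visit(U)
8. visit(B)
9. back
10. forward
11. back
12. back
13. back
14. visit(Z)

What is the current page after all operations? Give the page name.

After 1 (visit(Q)): cur=Q back=1 fwd=0
After 2 (back): cur=HOME back=0 fwd=1
After 3 (forward): cur=Q back=1 fwd=0
After 4 (visit(S)): cur=S back=2 fwd=0
After 5 (back): cur=Q back=1 fwd=1
After 6 (visit(H)): cur=H back=2 fwd=0
After 7 (visit(U)): cur=U back=3 fwd=0
After 8 (visit(B)): cur=B back=4 fwd=0
After 9 (back): cur=U back=3 fwd=1
After 10 (forward): cur=B back=4 fwd=0
After 11 (back): cur=U back=3 fwd=1
After 12 (back): cur=H back=2 fwd=2
After 13 (back): cur=Q back=1 fwd=3
After 14 (visit(Z)): cur=Z back=2 fwd=0

Answer: Z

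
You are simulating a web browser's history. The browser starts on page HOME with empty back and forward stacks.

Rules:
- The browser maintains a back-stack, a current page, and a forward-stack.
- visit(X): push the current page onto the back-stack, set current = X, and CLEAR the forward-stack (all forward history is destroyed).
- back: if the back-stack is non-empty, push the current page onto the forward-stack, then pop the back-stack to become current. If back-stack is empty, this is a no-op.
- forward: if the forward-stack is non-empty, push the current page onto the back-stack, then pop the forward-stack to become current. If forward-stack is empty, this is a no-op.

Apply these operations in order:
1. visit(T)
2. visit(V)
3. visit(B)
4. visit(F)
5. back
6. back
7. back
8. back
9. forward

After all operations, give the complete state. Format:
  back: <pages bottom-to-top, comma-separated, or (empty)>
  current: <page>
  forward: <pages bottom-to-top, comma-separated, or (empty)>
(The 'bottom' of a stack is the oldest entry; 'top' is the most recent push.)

After 1 (visit(T)): cur=T back=1 fwd=0
After 2 (visit(V)): cur=V back=2 fwd=0
After 3 (visit(B)): cur=B back=3 fwd=0
After 4 (visit(F)): cur=F back=4 fwd=0
After 5 (back): cur=B back=3 fwd=1
After 6 (back): cur=V back=2 fwd=2
After 7 (back): cur=T back=1 fwd=3
After 8 (back): cur=HOME back=0 fwd=4
After 9 (forward): cur=T back=1 fwd=3

Answer: back: HOME
current: T
forward: F,B,V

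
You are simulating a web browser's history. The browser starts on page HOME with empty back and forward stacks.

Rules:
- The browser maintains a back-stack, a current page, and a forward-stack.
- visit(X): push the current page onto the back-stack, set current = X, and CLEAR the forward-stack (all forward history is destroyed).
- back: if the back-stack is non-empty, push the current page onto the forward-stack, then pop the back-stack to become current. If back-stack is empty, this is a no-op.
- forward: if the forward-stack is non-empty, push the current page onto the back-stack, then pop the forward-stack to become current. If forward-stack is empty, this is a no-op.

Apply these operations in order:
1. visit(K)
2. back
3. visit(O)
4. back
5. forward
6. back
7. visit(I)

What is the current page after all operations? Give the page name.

After 1 (visit(K)): cur=K back=1 fwd=0
After 2 (back): cur=HOME back=0 fwd=1
After 3 (visit(O)): cur=O back=1 fwd=0
After 4 (back): cur=HOME back=0 fwd=1
After 5 (forward): cur=O back=1 fwd=0
After 6 (back): cur=HOME back=0 fwd=1
After 7 (visit(I)): cur=I back=1 fwd=0

Answer: I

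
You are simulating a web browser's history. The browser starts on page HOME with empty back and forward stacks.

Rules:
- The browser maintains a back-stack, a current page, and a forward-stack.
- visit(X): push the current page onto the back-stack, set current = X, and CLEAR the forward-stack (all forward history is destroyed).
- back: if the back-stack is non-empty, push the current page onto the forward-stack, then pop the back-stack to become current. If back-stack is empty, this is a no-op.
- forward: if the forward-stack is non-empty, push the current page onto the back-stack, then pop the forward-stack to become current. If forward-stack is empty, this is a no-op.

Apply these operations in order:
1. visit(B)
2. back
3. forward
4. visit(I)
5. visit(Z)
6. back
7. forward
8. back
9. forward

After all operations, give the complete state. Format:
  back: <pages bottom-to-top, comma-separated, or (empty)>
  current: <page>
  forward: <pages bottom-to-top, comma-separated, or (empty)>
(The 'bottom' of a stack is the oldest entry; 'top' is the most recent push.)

After 1 (visit(B)): cur=B back=1 fwd=0
After 2 (back): cur=HOME back=0 fwd=1
After 3 (forward): cur=B back=1 fwd=0
After 4 (visit(I)): cur=I back=2 fwd=0
After 5 (visit(Z)): cur=Z back=3 fwd=0
After 6 (back): cur=I back=2 fwd=1
After 7 (forward): cur=Z back=3 fwd=0
After 8 (back): cur=I back=2 fwd=1
After 9 (forward): cur=Z back=3 fwd=0

Answer: back: HOME,B,I
current: Z
forward: (empty)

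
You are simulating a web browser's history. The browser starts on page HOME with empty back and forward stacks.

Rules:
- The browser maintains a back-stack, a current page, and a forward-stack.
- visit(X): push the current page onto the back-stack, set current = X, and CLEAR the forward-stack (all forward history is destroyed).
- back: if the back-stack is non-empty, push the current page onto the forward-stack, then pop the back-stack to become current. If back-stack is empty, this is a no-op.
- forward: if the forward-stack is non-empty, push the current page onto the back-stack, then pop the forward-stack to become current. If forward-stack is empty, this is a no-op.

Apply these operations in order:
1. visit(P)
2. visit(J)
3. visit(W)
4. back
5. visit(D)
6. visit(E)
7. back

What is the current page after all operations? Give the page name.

Answer: D

Derivation:
After 1 (visit(P)): cur=P back=1 fwd=0
After 2 (visit(J)): cur=J back=2 fwd=0
After 3 (visit(W)): cur=W back=3 fwd=0
After 4 (back): cur=J back=2 fwd=1
After 5 (visit(D)): cur=D back=3 fwd=0
After 6 (visit(E)): cur=E back=4 fwd=0
After 7 (back): cur=D back=3 fwd=1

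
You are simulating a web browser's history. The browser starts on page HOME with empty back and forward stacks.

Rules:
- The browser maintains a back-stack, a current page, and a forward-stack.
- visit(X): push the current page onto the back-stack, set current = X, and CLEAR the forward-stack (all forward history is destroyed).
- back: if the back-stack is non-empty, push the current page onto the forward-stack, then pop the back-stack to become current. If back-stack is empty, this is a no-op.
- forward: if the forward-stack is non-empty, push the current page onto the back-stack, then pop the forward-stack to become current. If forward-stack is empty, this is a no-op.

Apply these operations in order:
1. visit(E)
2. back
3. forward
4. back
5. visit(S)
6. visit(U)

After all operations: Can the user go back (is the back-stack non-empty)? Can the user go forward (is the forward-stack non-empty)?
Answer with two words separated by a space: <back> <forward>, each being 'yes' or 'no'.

Answer: yes no

Derivation:
After 1 (visit(E)): cur=E back=1 fwd=0
After 2 (back): cur=HOME back=0 fwd=1
After 3 (forward): cur=E back=1 fwd=0
After 4 (back): cur=HOME back=0 fwd=1
After 5 (visit(S)): cur=S back=1 fwd=0
After 6 (visit(U)): cur=U back=2 fwd=0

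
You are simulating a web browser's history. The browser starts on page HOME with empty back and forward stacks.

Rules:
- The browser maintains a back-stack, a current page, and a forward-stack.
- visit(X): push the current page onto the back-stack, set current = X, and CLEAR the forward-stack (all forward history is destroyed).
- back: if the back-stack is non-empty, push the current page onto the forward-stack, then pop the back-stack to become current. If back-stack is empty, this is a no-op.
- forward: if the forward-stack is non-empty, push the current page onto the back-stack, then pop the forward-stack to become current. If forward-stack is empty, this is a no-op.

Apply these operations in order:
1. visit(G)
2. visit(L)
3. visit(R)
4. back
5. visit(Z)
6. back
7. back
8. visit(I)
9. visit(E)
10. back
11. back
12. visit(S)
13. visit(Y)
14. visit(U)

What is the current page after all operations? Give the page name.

After 1 (visit(G)): cur=G back=1 fwd=0
After 2 (visit(L)): cur=L back=2 fwd=0
After 3 (visit(R)): cur=R back=3 fwd=0
After 4 (back): cur=L back=2 fwd=1
After 5 (visit(Z)): cur=Z back=3 fwd=0
After 6 (back): cur=L back=2 fwd=1
After 7 (back): cur=G back=1 fwd=2
After 8 (visit(I)): cur=I back=2 fwd=0
After 9 (visit(E)): cur=E back=3 fwd=0
After 10 (back): cur=I back=2 fwd=1
After 11 (back): cur=G back=1 fwd=2
After 12 (visit(S)): cur=S back=2 fwd=0
After 13 (visit(Y)): cur=Y back=3 fwd=0
After 14 (visit(U)): cur=U back=4 fwd=0

Answer: U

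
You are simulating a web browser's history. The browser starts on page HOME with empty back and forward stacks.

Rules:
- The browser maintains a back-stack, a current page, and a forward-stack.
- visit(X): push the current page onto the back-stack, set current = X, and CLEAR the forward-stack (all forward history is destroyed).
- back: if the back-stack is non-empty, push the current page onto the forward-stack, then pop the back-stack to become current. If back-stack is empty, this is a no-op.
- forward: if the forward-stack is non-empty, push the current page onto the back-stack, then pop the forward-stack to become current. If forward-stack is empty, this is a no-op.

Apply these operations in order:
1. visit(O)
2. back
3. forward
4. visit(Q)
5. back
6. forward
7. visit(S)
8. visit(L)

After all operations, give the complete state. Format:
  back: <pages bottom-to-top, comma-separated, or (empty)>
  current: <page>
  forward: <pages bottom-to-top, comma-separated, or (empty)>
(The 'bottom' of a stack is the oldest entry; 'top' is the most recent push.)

Answer: back: HOME,O,Q,S
current: L
forward: (empty)

Derivation:
After 1 (visit(O)): cur=O back=1 fwd=0
After 2 (back): cur=HOME back=0 fwd=1
After 3 (forward): cur=O back=1 fwd=0
After 4 (visit(Q)): cur=Q back=2 fwd=0
After 5 (back): cur=O back=1 fwd=1
After 6 (forward): cur=Q back=2 fwd=0
After 7 (visit(S)): cur=S back=3 fwd=0
After 8 (visit(L)): cur=L back=4 fwd=0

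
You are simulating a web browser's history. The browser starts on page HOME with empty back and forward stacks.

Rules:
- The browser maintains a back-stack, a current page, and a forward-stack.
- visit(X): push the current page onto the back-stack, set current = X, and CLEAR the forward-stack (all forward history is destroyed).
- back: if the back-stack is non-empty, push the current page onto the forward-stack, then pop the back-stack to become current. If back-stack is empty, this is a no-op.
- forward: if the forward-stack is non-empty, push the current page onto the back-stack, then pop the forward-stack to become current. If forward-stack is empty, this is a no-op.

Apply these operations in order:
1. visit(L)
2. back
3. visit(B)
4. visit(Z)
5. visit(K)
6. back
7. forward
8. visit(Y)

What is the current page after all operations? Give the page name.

Answer: Y

Derivation:
After 1 (visit(L)): cur=L back=1 fwd=0
After 2 (back): cur=HOME back=0 fwd=1
After 3 (visit(B)): cur=B back=1 fwd=0
After 4 (visit(Z)): cur=Z back=2 fwd=0
After 5 (visit(K)): cur=K back=3 fwd=0
After 6 (back): cur=Z back=2 fwd=1
After 7 (forward): cur=K back=3 fwd=0
After 8 (visit(Y)): cur=Y back=4 fwd=0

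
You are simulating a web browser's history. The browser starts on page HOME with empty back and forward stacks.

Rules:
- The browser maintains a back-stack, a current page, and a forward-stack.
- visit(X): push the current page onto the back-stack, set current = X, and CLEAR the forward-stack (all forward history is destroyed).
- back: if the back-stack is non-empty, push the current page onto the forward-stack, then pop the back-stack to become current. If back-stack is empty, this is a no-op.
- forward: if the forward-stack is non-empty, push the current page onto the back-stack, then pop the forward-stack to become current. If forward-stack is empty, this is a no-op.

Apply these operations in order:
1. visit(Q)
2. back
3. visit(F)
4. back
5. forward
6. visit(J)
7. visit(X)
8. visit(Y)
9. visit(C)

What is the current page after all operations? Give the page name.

After 1 (visit(Q)): cur=Q back=1 fwd=0
After 2 (back): cur=HOME back=0 fwd=1
After 3 (visit(F)): cur=F back=1 fwd=0
After 4 (back): cur=HOME back=0 fwd=1
After 5 (forward): cur=F back=1 fwd=0
After 6 (visit(J)): cur=J back=2 fwd=0
After 7 (visit(X)): cur=X back=3 fwd=0
After 8 (visit(Y)): cur=Y back=4 fwd=0
After 9 (visit(C)): cur=C back=5 fwd=0

Answer: C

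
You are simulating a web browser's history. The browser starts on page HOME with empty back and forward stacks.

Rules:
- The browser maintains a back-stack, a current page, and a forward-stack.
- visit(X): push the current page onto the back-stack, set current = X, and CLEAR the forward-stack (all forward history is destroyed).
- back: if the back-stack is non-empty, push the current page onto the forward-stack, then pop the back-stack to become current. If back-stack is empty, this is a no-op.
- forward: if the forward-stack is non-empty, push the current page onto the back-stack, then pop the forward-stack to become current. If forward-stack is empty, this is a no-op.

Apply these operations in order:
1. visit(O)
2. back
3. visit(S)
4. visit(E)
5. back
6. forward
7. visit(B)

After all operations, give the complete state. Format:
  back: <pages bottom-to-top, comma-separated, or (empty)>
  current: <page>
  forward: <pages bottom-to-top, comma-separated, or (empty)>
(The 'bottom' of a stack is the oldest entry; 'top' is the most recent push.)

Answer: back: HOME,S,E
current: B
forward: (empty)

Derivation:
After 1 (visit(O)): cur=O back=1 fwd=0
After 2 (back): cur=HOME back=0 fwd=1
After 3 (visit(S)): cur=S back=1 fwd=0
After 4 (visit(E)): cur=E back=2 fwd=0
After 5 (back): cur=S back=1 fwd=1
After 6 (forward): cur=E back=2 fwd=0
After 7 (visit(B)): cur=B back=3 fwd=0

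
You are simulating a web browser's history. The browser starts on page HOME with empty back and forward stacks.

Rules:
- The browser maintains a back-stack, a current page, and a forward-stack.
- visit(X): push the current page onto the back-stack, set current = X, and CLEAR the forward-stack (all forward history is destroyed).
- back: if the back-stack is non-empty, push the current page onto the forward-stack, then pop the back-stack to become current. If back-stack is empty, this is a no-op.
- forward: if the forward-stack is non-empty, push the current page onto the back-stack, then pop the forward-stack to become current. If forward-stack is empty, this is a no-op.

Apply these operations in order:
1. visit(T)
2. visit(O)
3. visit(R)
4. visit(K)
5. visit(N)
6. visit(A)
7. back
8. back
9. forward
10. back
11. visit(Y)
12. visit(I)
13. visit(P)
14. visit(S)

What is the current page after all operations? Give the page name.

Answer: S

Derivation:
After 1 (visit(T)): cur=T back=1 fwd=0
After 2 (visit(O)): cur=O back=2 fwd=0
After 3 (visit(R)): cur=R back=3 fwd=0
After 4 (visit(K)): cur=K back=4 fwd=0
After 5 (visit(N)): cur=N back=5 fwd=0
After 6 (visit(A)): cur=A back=6 fwd=0
After 7 (back): cur=N back=5 fwd=1
After 8 (back): cur=K back=4 fwd=2
After 9 (forward): cur=N back=5 fwd=1
After 10 (back): cur=K back=4 fwd=2
After 11 (visit(Y)): cur=Y back=5 fwd=0
After 12 (visit(I)): cur=I back=6 fwd=0
After 13 (visit(P)): cur=P back=7 fwd=0
After 14 (visit(S)): cur=S back=8 fwd=0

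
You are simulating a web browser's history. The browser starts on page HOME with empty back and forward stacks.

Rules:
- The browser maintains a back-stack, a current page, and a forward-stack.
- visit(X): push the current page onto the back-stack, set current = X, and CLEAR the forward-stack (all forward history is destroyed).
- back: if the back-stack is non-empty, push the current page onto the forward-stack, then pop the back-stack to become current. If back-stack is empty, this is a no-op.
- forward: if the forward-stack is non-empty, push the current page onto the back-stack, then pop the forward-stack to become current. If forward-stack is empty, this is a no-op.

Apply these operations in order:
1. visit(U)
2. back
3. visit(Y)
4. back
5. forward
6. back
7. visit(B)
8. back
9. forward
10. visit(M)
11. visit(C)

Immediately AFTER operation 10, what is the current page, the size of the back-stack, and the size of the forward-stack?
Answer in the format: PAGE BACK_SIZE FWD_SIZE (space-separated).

After 1 (visit(U)): cur=U back=1 fwd=0
After 2 (back): cur=HOME back=0 fwd=1
After 3 (visit(Y)): cur=Y back=1 fwd=0
After 4 (back): cur=HOME back=0 fwd=1
After 5 (forward): cur=Y back=1 fwd=0
After 6 (back): cur=HOME back=0 fwd=1
After 7 (visit(B)): cur=B back=1 fwd=0
After 8 (back): cur=HOME back=0 fwd=1
After 9 (forward): cur=B back=1 fwd=0
After 10 (visit(M)): cur=M back=2 fwd=0

M 2 0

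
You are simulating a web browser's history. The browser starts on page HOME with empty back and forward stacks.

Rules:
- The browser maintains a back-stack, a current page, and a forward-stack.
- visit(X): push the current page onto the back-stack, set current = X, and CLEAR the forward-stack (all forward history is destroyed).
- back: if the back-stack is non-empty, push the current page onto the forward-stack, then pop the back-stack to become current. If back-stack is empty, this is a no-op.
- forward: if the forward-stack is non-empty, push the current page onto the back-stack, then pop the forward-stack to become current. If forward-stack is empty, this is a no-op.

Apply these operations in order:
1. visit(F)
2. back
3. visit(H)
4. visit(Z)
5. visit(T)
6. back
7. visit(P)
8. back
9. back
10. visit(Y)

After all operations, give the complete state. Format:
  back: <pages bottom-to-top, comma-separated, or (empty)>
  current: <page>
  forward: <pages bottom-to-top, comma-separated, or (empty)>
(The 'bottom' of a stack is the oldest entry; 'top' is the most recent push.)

After 1 (visit(F)): cur=F back=1 fwd=0
After 2 (back): cur=HOME back=0 fwd=1
After 3 (visit(H)): cur=H back=1 fwd=0
After 4 (visit(Z)): cur=Z back=2 fwd=0
After 5 (visit(T)): cur=T back=3 fwd=0
After 6 (back): cur=Z back=2 fwd=1
After 7 (visit(P)): cur=P back=3 fwd=0
After 8 (back): cur=Z back=2 fwd=1
After 9 (back): cur=H back=1 fwd=2
After 10 (visit(Y)): cur=Y back=2 fwd=0

Answer: back: HOME,H
current: Y
forward: (empty)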